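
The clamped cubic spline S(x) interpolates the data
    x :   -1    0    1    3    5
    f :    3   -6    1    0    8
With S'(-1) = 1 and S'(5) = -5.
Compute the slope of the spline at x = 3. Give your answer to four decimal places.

With M_i denoting the second derivative at x_i, h_i = 1, 1, 2, 2, and Δ_i = (y_(i+1) − y_i)/h_i = -9, 7, -1/2, 4:
  1·M_0 + 4·M_1 + 1·M_2 = 6(Δ_1 - Δ_0) = 96
  1·M_1 + 6·M_2 + 2·M_3 = 6(Δ_2 - Δ_1) = -45
  2·M_2 + 8·M_3 + 2·M_4 = 6(Δ_3 - Δ_2) = 27
Clamped end conditions give two more equations: 2h_0·M_0 + h_0·M_1 = 6(Δ_0 - S'(-1)) = -60 and h_3·M_3 + 2h_3·M_4 = 6(S'(5) - Δ_3) = -54.
Hence M_0 = -1419/28, M_1 = 579/14, M_2 = -75/4, M_3 = 183/14, M_4 = -561/28.
On [3, 5], S'(x) = b_3 + 2c_3·(x - 3) + 3d_3·(x - 3)² with b_3 = Δ_3 - h_3(2M_3 + M_4)/6 = 55/28, c_3 = M_3/2 = 183/28, d_3 = (M_4 - M_3)/(6h_3) = -309/112. So S'(3) = 55/28.

1.9643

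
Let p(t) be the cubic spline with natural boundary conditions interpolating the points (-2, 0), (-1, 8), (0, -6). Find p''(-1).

Write M_i for p''(x_i). With h_i = 1, 1 and divided differences Δ_i = 8, -14, the continuity of p' gives the tridiagonal system
  1·M_0 + 4·M_1 + 1·M_2 = 6(Δ_1 - Δ_0) = -132
Natural end conditions: M_0 = M_2 = 0.
Solving the tridiagonal system: M_0 = 0, M_1 = -33, M_2 = 0.

-33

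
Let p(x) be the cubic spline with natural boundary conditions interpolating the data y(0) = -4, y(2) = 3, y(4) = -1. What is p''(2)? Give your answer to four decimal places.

Write M_i for p''(x_i). With h_i = 2, 2 and divided differences Δ_i = 7/2, -2, the continuity of p' gives the tridiagonal system
  2·M_0 + 8·M_1 + 2·M_2 = 6(Δ_1 - Δ_0) = -33
Natural end conditions: M_0 = M_2 = 0.
Solving the tridiagonal system: M_0 = 0, M_1 = -33/8, M_2 = 0.

-4.1250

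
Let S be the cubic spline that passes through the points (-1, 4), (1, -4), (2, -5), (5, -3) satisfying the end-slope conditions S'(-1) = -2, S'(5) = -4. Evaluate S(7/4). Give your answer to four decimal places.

With M_i denoting the second derivative at x_i, h_i = 2, 1, 3, and Δ_i = (y_(i+1) − y_i)/h_i = -4, -1, 2/3:
  2·M_0 + 6·M_1 + 1·M_2 = 6(Δ_1 - Δ_0) = 18
  1·M_1 + 8·M_2 + 3·M_3 = 6(Δ_2 - Δ_1) = 10
Clamped end conditions give two more equations: 2h_0·M_0 + h_0·M_1 = 6(Δ_0 - S'(-1)) = -12 and h_2·M_2 + 2h_2·M_3 = 6(S'(5) - Δ_2) = -28.
Forward elimination and back-substitution give M_0 = -107/21, M_1 = 88/21, M_2 = 64/21, M_3 = -130/21.
On [1, 2], S(x) = -4 - 61/21·(x - 1) + 44/21·(x - 1)² - 4/21·(x - 1)³.
With (x - 1) = 3/4: S(7/4) = -569/112.

-5.0804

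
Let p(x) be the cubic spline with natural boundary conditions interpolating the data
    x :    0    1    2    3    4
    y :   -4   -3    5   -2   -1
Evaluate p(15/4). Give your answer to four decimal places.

Write M_i for p''(x_i). With h_i = 1, 1, 1, 1 and divided differences Δ_i = 1, 8, -7, 1, the continuity of p' gives the tridiagonal system
  1·M_0 + 4·M_1 + 1·M_2 = 6(Δ_1 - Δ_0) = 42
  1·M_1 + 4·M_2 + 1·M_3 = 6(Δ_2 - Δ_1) = -90
  1·M_2 + 4·M_3 + 1·M_4 = 6(Δ_3 - Δ_2) = 48
Natural end conditions: M_0 = M_4 = 0.
Solving the tridiagonal system: M_0 = 0, M_1 = 519/28, M_2 = -225/7, M_3 = 561/28, M_4 = 0.
On [3, 4], p(x) = -2 - 159/28·(x - 3) + 561/56·(x - 3)² - 187/56·(x - 3)³.
With (x - 3) = 3/4: p(15/4) = -7285/3584.

-2.0326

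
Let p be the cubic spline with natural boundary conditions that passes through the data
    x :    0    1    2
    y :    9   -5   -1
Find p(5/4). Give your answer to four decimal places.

Put M_i = p'' at the i-th knot. Here h = (1, 1) and Δ = (-14, 4), so the interior equations h_(i-1)·M_(i-1) + 2(h_(i-1)+h_i)·M_i + h_i·M_(i+1) = 6(Δ_i − Δ_(i-1)) read
  1·M_0 + 4·M_1 + 1·M_2 = 6(Δ_1 - Δ_0) = 108
Natural end conditions: M_0 = M_2 = 0.
Solving: M_0 = 0, M_1 = 27, M_2 = 0.
On [1, 2], p(x) = -5 - 5·(x - 1) + 27/2·(x - 1)² - 9/2·(x - 1)³.
With (x - 1) = 1/4: p(5/4) = -701/128.

-5.4766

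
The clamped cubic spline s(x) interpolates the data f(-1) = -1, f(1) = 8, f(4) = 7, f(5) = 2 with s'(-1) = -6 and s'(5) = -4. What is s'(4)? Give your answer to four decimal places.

Write M_i for s''(x_i). With h_i = 2, 3, 1 and divided differences Δ_i = 9/2, -1/3, -5, the continuity of s' gives the tridiagonal system
  2·M_0 + 10·M_1 + 3·M_2 = 6(Δ_1 - Δ_0) = -29
  3·M_1 + 8·M_2 + 1·M_3 = 6(Δ_2 - Δ_1) = -28
Clamped end conditions give two more equations: 2h_0·M_0 + h_0·M_1 = 6(Δ_0 - s'(-1)) = 63 and h_2·M_2 + 2h_2·M_3 = 6(s'(5) - Δ_2) = 6.
Solving: M_0 = 113/6, M_1 = -37/6, M_2 = -5/3, M_3 = 23/6.
On [4, 5], s'(x) = b_2 + 2c_2·(x - 4) + 3d_2·(x - 4)² with b_2 = Δ_2 - h_2(2M_2 + M_3)/6 = -61/12, c_2 = M_2/2 = -5/6, d_2 = (M_3 - M_2)/(6h_2) = 11/12. So s'(4) = -61/12.

-5.0833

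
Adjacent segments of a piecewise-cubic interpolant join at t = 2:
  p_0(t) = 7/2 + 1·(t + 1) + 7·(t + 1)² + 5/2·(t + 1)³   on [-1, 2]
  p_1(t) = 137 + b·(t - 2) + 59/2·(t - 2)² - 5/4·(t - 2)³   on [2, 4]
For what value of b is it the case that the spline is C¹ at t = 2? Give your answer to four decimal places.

p_0'(t) = 1 + 14·(t + 1) + 15/2·(t + 1)², so p_0'(2) = 221/2. On the right, p_1'(2) = b, so b = 221/2.

110.5000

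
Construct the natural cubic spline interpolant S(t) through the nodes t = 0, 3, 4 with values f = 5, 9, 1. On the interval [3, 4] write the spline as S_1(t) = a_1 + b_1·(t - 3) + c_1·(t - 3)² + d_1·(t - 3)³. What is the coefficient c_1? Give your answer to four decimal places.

-3.5000

Write σ_i for S''(x_i). With h_i = 3, 1 and divided differences Δ_i = 4/3, -8, the continuity of S' gives the tridiagonal system
  3·σ_0 + 8·σ_1 + 1·σ_2 = 6(Δ_1 - Δ_0) = -56
Natural end conditions: σ_0 = σ_2 = 0.
Solving: σ_0 = 0, σ_1 = -7, σ_2 = 0.
On [3, 4], with S_1(t) = a_1 + b_1·(t - 3) + c_1·(t - 3)² + d_1·(t - 3)³: c_1 = σ_1/2 = -7/2, d_1 = (σ_2 - σ_1)/(6h_1) = 7/6, b_1 = Δ_1 - h_1(2σ_1 + σ_2)/6 = -17/3.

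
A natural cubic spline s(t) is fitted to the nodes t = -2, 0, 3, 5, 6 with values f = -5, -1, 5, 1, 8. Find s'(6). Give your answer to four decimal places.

8.7767

With M_i denoting the second derivative at x_i, h_i = 2, 3, 2, 1, and Δ_i = (y_(i+1) − y_i)/h_i = 2, 2, -2, 7:
  2·M_0 + 10·M_1 + 3·M_2 = 6(Δ_1 - Δ_0) = 0
  3·M_1 + 10·M_2 + 2·M_3 = 6(Δ_2 - Δ_1) = -24
  2·M_2 + 6·M_3 + 1·M_4 = 6(Δ_3 - Δ_2) = 54
Natural end conditions: M_0 = M_4 = 0.
Hence M_0 = 0, M_1 = 378/253, M_2 = -1260/253, M_3 = 2697/253, M_4 = 0.
On [5, 6], s'(t) = b_3 + 2c_3·(t - 5) + 3d_3·(t - 5)² with b_3 = Δ_3 - h_3(2M_3 + M_4)/6 = 872/253, c_3 = M_3/2 = 2697/506, d_3 = (M_4 - M_3)/(6h_3) = -899/506. So s'(6) = 4441/506.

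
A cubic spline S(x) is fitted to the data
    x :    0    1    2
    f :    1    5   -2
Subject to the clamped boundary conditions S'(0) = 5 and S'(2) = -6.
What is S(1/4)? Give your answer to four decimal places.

2.4219

Write M_i for S''(x_i). With h_i = 1, 1 and divided differences Δ_i = 4, -7, the continuity of S' gives the tridiagonal system
  1·M_0 + 4·M_1 + 1·M_2 = 6(Δ_1 - Δ_0) = -66
Clamped end conditions give two more equations: 2h_0·M_0 + h_0·M_1 = 6(Δ_0 - S'(0)) = -6 and h_1·M_1 + 2h_1·M_2 = 6(S'(2) - Δ_1) = 6.
Forward elimination and back-substitution give M_0 = 8, M_1 = -22, M_2 = 14.
On [0, 1], S(x) = 1 + 5·x + 4·x² - 5·x³.
With x = 1/4: S(1/4) = 155/64.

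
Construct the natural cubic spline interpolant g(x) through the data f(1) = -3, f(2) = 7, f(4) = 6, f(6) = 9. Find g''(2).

-12

Put m_i = g'' at the i-th knot. Here h = (1, 2, 2) and Δ = (10, -1/2, 3/2), so the interior equations h_(i-1)·m_(i-1) + 2(h_(i-1)+h_i)·m_i + h_i·m_(i+1) = 6(Δ_i − Δ_(i-1)) read
  1·m_0 + 6·m_1 + 2·m_2 = 6(Δ_1 - Δ_0) = -63
  2·m_1 + 8·m_2 + 2·m_3 = 6(Δ_2 - Δ_1) = 12
Natural end conditions: m_0 = m_3 = 0.
Solving: m_0 = 0, m_1 = -12, m_2 = 9/2, m_3 = 0.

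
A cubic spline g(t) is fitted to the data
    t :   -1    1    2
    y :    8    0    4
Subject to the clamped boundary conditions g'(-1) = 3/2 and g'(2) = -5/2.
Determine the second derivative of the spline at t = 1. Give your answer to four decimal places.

18.6667

With σ_i denoting the second derivative at x_i, h_i = 2, 1, and Δ_i = (y_(i+1) − y_i)/h_i = -4, 4:
  2·σ_0 + 6·σ_1 + 1·σ_2 = 6(Δ_1 - Δ_0) = 48
Clamped end conditions give two more equations: 2h_0·σ_0 + h_0·σ_1 = 6(Δ_0 - g'(-1)) = -33 and h_1·σ_1 + 2h_1·σ_2 = 6(g'(2) - Δ_1) = -39.
Solving: σ_0 = -211/12, σ_1 = 56/3, σ_2 = -173/6.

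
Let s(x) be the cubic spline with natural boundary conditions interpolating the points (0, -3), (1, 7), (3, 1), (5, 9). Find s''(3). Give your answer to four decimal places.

With σ_i denoting the second derivative at x_i, h_i = 1, 2, 2, and Δ_i = (y_(i+1) − y_i)/h_i = 10, -3, 4:
  1·σ_0 + 6·σ_1 + 2·σ_2 = 6(Δ_1 - Δ_0) = -78
  2·σ_1 + 8·σ_2 + 2·σ_3 = 6(Δ_2 - Δ_1) = 42
Natural end conditions: σ_0 = σ_3 = 0.
Solving the tridiagonal system: σ_0 = 0, σ_1 = -177/11, σ_2 = 102/11, σ_3 = 0.

9.2727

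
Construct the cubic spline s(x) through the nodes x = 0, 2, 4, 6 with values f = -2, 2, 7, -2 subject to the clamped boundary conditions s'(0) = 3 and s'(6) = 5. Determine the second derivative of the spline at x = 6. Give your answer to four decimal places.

19.8667

With σ_i denoting the second derivative at x_i, h_i = 2, 2, 2, and Δ_i = (y_(i+1) − y_i)/h_i = 2, 5/2, -9/2:
  2·σ_0 + 8·σ_1 + 2·σ_2 = 6(Δ_1 - Δ_0) = 3
  2·σ_1 + 8·σ_2 + 2·σ_3 = 6(Δ_2 - Δ_1) = -42
Clamped end conditions give two more equations: 2h_0·σ_0 + h_0·σ_1 = 6(Δ_0 - s'(0)) = -6 and h_2·σ_2 + 2h_2·σ_3 = 6(s'(6) - Δ_2) = 57.
Solving: σ_0 = -53/15, σ_1 = 61/15, σ_2 = -337/30, σ_3 = 298/15.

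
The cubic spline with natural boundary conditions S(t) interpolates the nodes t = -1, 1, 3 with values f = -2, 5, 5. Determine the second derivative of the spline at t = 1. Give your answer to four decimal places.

With M_i denoting the second derivative at x_i, h_i = 2, 2, and Δ_i = (y_(i+1) − y_i)/h_i = 7/2, 0:
  2·M_0 + 8·M_1 + 2·M_2 = 6(Δ_1 - Δ_0) = -21
Natural end conditions: M_0 = M_2 = 0.
Solving: M_0 = 0, M_1 = -21/8, M_2 = 0.

-2.6250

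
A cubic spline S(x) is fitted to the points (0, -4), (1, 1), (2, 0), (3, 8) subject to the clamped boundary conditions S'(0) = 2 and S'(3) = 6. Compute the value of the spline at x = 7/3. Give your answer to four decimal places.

Put M_i = S'' at the i-th knot. Here h = (1, 1, 1) and Δ = (5, -1, 8), so the interior equations h_(i-1)·M_(i-1) + 2(h_(i-1)+h_i)·M_i + h_i·M_(i+1) = 6(Δ_i − Δ_(i-1)) read
  1·M_0 + 4·M_1 + 1·M_2 = 6(Δ_1 - Δ_0) = -36
  1·M_1 + 4·M_2 + 1·M_3 = 6(Δ_2 - Δ_1) = 54
Clamped end conditions give two more equations: 2h_0·M_0 + h_0·M_1 = 6(Δ_0 - S'(0)) = 18 and h_2·M_2 + 2h_2·M_3 = 6(S'(3) - Δ_2) = -12.
Solving the tridiagonal system: M_0 = 56/3, M_1 = -58/3, M_2 = 68/3, M_3 = -52/3.
On [2, 3], S(x) = 0 + 10/3·(x - 2) + 34/3·(x - 2)² - 20/3·(x - 2)³.
With (x - 2) = 1/3: S(7/3) = 172/81.

2.1235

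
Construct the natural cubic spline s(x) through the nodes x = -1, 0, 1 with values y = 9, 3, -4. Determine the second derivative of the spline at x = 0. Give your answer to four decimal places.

-1.5000

Let σ_i = s''(x_i). Step sizes h_i = 1, 1; slopes of the chords Δ_i = (y_(i+1) - y_i)/h_i = -6, -7.
  1·σ_0 + 4·σ_1 + 1·σ_2 = 6(Δ_1 - Δ_0) = -6
Natural end conditions: σ_0 = σ_2 = 0.
Solving the tridiagonal system: σ_0 = 0, σ_1 = -3/2, σ_2 = 0.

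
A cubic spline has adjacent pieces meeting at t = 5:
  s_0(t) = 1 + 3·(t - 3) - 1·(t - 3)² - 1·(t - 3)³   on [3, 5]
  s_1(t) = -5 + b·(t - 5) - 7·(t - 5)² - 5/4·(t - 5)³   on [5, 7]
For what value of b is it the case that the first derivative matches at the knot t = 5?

s_0'(t) = 3 - 2·(t - 3) - 3·(t - 3)², so s_0'(5) = -13. On the right, s_1'(5) = b, so b = -13.

-13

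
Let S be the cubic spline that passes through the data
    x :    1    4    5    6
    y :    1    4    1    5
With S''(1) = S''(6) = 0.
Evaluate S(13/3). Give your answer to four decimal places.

2.7013

With M_i denoting the second derivative at x_i, h_i = 3, 1, 1, and Δ_i = (y_(i+1) − y_i)/h_i = 1, -3, 4:
  3·M_0 + 8·M_1 + 1·M_2 = 6(Δ_1 - Δ_0) = -24
  1·M_1 + 4·M_2 + 1·M_3 = 6(Δ_2 - Δ_1) = 42
Natural end conditions: M_0 = M_3 = 0.
Solving: M_0 = 0, M_1 = -138/31, M_2 = 360/31, M_3 = 0.
On [4, 5], S(x) = 4 - 107/31·(x - 4) - 69/31·(x - 4)² + 83/31·(x - 4)³.
With (x - 4) = 1/3: S(13/3) = 2261/837.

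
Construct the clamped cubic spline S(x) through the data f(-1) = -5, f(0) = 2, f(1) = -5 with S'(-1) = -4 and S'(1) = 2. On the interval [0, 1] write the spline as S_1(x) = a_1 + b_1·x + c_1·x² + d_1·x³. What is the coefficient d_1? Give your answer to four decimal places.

Put M_i = S'' at the i-th knot. Here h = (1, 1) and Δ = (7, -7), so the interior equations h_(i-1)·M_(i-1) + 2(h_(i-1)+h_i)·M_i + h_i·M_(i+1) = 6(Δ_i − Δ_(i-1)) read
  1·M_0 + 4·M_1 + 1·M_2 = 6(Δ_1 - Δ_0) = -84
Clamped end conditions give two more equations: 2h_0·M_0 + h_0·M_1 = 6(Δ_0 - S'(-1)) = 66 and h_1·M_1 + 2h_1·M_2 = 6(S'(1) - Δ_1) = 54.
Forward elimination and back-substitution give M_0 = 57, M_1 = -48, M_2 = 51.
On [0, 1], with S_1(x) = a_1 + b_1·x + c_1·x² + d_1·x³: c_1 = M_1/2 = -24, d_1 = (M_2 - M_1)/(6h_1) = 33/2, b_1 = Δ_1 - h_1(2M_1 + M_2)/6 = 1/2.

16.5000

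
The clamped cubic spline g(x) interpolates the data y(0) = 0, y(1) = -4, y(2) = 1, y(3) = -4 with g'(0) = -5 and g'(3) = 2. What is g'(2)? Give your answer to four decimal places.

-1.0667

Let M_i = g''(x_i). Step sizes h_i = 1, 1, 1; slopes of the chords Δ_i = (y_(i+1) - y_i)/h_i = -4, 5, -5.
  1·M_0 + 4·M_1 + 1·M_2 = 6(Δ_1 - Δ_0) = 54
  1·M_1 + 4·M_2 + 1·M_3 = 6(Δ_2 - Δ_1) = -60
Clamped end conditions give two more equations: 2h_0·M_0 + h_0·M_1 = 6(Δ_0 - g'(0)) = 6 and h_2·M_2 + 2h_2·M_3 = 6(g'(3) - Δ_2) = 42.
Solving: M_0 = -128/15, M_1 = 346/15, M_2 = -446/15, M_3 = 538/15.
On [2, 3], g'(x) = b_2 + 2c_2·(x - 2) + 3d_2·(x - 2)² with b_2 = Δ_2 - h_2(2M_2 + M_3)/6 = -16/15, c_2 = M_2/2 = -223/15, d_2 = (M_3 - M_2)/(6h_2) = 164/15. So g'(2) = -16/15.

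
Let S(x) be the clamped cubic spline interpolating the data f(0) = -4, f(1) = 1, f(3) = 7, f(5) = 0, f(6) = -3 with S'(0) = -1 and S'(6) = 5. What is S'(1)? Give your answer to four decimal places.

6.9205

Let M_i = S''(x_i). Step sizes h_i = 1, 2, 2, 1; slopes of the chords Δ_i = (y_(i+1) - y_i)/h_i = 5, 3, -7/2, -3.
  1·M_0 + 6·M_1 + 2·M_2 = 6(Δ_1 - Δ_0) = -12
  2·M_1 + 8·M_2 + 2·M_3 = 6(Δ_2 - Δ_1) = -39
  2·M_2 + 6·M_3 + 1·M_4 = 6(Δ_3 - Δ_2) = 3
Clamped end conditions give two more equations: 2h_0·M_0 + h_0·M_1 = 6(Δ_0 - S'(0)) = 36 and h_3·M_3 + 2h_3·M_4 = 6(S'(6) - Δ_3) = 48.
Forward elimination and back-substitution give M_0 = 887/44, M_1 = -95/22, M_2 = -25/8, M_3 = -59/22, M_4 = 1115/44.
On [1, 3], S'(x) = b_1 + 2c_1·(x - 1) + 3d_1·(x - 1)² with b_1 = Δ_1 - h_1(2M_1 + M_2)/6 = 609/88, c_1 = M_1/2 = -95/44, d_1 = (M_2 - M_1)/(6h_1) = 35/352. So S'(1) = 609/88.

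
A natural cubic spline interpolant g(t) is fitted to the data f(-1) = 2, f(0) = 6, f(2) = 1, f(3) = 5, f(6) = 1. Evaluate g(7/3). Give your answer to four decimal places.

Let m_i = g''(x_i). Step sizes h_i = 1, 2, 1, 3; slopes of the chords Δ_i = (y_(i+1) - y_i)/h_i = 4, -5/2, 4, -4/3.
  1·m_0 + 6·m_1 + 2·m_2 = 6(Δ_1 - Δ_0) = -39
  2·m_1 + 6·m_2 + 1·m_3 = 6(Δ_2 - Δ_1) = 39
  1·m_2 + 8·m_3 + 3·m_4 = 6(Δ_3 - Δ_2) = -32
Natural end conditions: m_0 = m_4 = 0.
Solving the tridiagonal system: m_0 = 0, m_1 = -2521/250, m_2 = 1344/125, m_3 = -668/125, m_4 = 0.
On [2, 3], g(t) = 1 + 98/75·(t - 2) + 672/125·(t - 2)² - 1006/375·(t - 2)³.
With (t - 2) = 1/3: g(7/3) = 19577/10125.

1.9335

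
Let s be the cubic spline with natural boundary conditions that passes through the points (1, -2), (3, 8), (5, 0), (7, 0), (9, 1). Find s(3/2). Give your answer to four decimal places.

1.7598

Put M_i = s'' at the i-th knot. Here h = (2, 2, 2, 2) and Δ = (5, -4, 0, 1/2), so the interior equations h_(i-1)·M_(i-1) + 2(h_(i-1)+h_i)·M_i + h_i·M_(i+1) = 6(Δ_i − Δ_(i-1)) read
  2·M_0 + 8·M_1 + 2·M_2 = 6(Δ_1 - Δ_0) = -54
  2·M_1 + 8·M_2 + 2·M_3 = 6(Δ_2 - Δ_1) = 24
  2·M_2 + 8·M_3 + 2·M_4 = 6(Δ_3 - Δ_2) = 3
Natural end conditions: M_0 = M_4 = 0.
Solving: M_0 = 0, M_1 = -129/16, M_2 = 21/4, M_3 = -15/16, M_4 = 0.
On [1, 3], s(x) = -2 + 123/16·(x - 1) + 0·(x - 1)² - 43/64·(x - 1)³.
With (x - 1) = 1/2: s(3/2) = 901/512.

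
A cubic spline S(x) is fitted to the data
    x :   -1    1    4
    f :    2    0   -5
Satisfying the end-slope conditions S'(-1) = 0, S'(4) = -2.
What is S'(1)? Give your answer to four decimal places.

-1.5000

With σ_i denoting the second derivative at x_i, h_i = 2, 3, and Δ_i = (y_(i+1) − y_i)/h_i = -1, -5/3:
  2·σ_0 + 10·σ_1 + 3·σ_2 = 6(Δ_1 - Δ_0) = -4
Clamped end conditions give two more equations: 2h_0·σ_0 + h_0·σ_1 = 6(Δ_0 - S'(-1)) = -6 and h_1·σ_1 + 2h_1·σ_2 = 6(S'(4) - Δ_1) = -2.
Forward elimination and back-substitution give σ_0 = -3/2, σ_1 = 0, σ_2 = -1/3.
On [1, 4], S'(x) = b_1 + 2c_1·(x - 1) + 3d_1·(x - 1)² with b_1 = Δ_1 - h_1(2σ_1 + σ_2)/6 = -3/2, c_1 = σ_1/2 = 0, d_1 = (σ_2 - σ_1)/(6h_1) = -1/54. So S'(1) = -3/2.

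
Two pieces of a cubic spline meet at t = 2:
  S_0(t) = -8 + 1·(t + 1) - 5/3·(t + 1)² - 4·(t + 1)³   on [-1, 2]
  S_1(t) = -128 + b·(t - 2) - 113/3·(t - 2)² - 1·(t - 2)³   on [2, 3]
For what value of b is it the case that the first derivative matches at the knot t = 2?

S_0'(t) = 1 - 10/3·(t + 1) - 12·(t + 1)², so S_0'(2) = -117. On the right, S_1'(2) = b, so b = -117.

-117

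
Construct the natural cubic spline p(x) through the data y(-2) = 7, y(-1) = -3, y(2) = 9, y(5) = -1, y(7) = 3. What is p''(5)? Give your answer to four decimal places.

5.7594

With M_i denoting the second derivative at x_i, h_i = 1, 3, 3, 2, and Δ_i = (y_(i+1) − y_i)/h_i = -10, 4, -10/3, 2:
  1·M_0 + 8·M_1 + 3·M_2 = 6(Δ_1 - Δ_0) = 84
  3·M_1 + 12·M_2 + 3·M_3 = 6(Δ_2 - Δ_1) = -44
  3·M_2 + 10·M_3 + 2·M_4 = 6(Δ_3 - Δ_2) = 32
Natural end conditions: M_0 = M_4 = 0.
Solving the tridiagonal system: M_0 = 0, M_1 = 1822/133, M_2 = -3404/399, M_3 = 766/133, M_4 = 0.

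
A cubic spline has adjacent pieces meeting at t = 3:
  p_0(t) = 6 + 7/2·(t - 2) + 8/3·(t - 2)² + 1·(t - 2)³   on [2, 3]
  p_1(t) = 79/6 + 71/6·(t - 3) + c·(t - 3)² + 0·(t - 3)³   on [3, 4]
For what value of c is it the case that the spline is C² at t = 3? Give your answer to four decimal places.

5.6667

p_0''(t) = 16/3 + 6·(t - 2), so p_0''(3) = 34/3. On the right, p_1''(3) = 2c, so c = 17/3.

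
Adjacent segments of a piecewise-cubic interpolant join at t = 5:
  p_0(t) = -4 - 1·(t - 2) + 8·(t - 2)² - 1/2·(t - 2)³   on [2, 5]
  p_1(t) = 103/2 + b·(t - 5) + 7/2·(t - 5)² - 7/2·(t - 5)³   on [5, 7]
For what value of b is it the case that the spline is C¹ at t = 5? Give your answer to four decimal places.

33.5000

p_0'(t) = -1 + 16·(t - 2) - 3/2·(t - 2)², so p_0'(5) = 67/2. On the right, p_1'(5) = b, so b = 67/2.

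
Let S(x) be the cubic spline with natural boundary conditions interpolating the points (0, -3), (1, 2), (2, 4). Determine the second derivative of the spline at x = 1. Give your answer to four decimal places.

Write σ_i for S''(x_i). With h_i = 1, 1 and divided differences Δ_i = 5, 2, the continuity of S' gives the tridiagonal system
  1·σ_0 + 4·σ_1 + 1·σ_2 = 6(Δ_1 - Δ_0) = -18
Natural end conditions: σ_0 = σ_2 = 0.
Hence σ_0 = 0, σ_1 = -9/2, σ_2 = 0.

-4.5000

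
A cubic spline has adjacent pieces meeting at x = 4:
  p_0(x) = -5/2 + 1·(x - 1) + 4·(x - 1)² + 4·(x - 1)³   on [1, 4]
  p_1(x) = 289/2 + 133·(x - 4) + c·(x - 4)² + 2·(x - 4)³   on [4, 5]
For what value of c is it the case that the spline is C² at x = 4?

40

p_0''(x) = 8 + 24·(x - 1), so p_0''(4) = 80. On the right, p_1''(4) = 2c, so c = 40.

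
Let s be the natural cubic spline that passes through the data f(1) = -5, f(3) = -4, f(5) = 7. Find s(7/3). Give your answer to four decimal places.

Let M_i = s''(x_i). Step sizes h_i = 2, 2; slopes of the chords Δ_i = (y_(i+1) - y_i)/h_i = 1/2, 11/2.
  2·M_0 + 8·M_1 + 2·M_2 = 6(Δ_1 - Δ_0) = 30
Natural end conditions: M_0 = M_2 = 0.
Solving: M_0 = 0, M_1 = 15/4, M_2 = 0.
On [1, 3], s(x) = -5 - 3/4·(x - 1) + 0·(x - 1)² + 5/16·(x - 1)³.
With (x - 1) = 4/3: s(7/3) = -142/27.

-5.2593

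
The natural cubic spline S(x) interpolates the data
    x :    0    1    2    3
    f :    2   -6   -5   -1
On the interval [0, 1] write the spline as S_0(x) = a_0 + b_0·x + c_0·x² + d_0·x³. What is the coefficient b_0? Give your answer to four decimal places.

Let σ_i = S''(x_i). Step sizes h_i = 1, 1, 1; slopes of the chords Δ_i = (y_(i+1) - y_i)/h_i = -8, 1, 4.
  1·σ_0 + 4·σ_1 + 1·σ_2 = 6(Δ_1 - Δ_0) = 54
  1·σ_1 + 4·σ_2 + 1·σ_3 = 6(Δ_2 - Δ_1) = 18
Natural end conditions: σ_0 = σ_3 = 0.
Forward elimination and back-substitution give σ_0 = 0, σ_1 = 66/5, σ_2 = 6/5, σ_3 = 0.
On [0, 1], with S_0(x) = a_0 + b_0·x + c_0·x² + d_0·x³: c_0 = σ_0/2 = 0, d_0 = (σ_1 - σ_0)/(6h_0) = 11/5, b_0 = Δ_0 - h_0(2σ_0 + σ_1)/6 = -51/5.

-10.2000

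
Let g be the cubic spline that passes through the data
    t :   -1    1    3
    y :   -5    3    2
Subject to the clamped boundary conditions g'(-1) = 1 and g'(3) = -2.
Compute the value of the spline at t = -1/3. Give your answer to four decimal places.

-3.0556

Let m_i = g''(x_i). Step sizes h_i = 2, 2; slopes of the chords Δ_i = (y_(i+1) - y_i)/h_i = 4, -1/2.
  2·m_0 + 8·m_1 + 2·m_2 = 6(Δ_1 - Δ_0) = -27
Clamped end conditions give two more equations: 2h_0·m_0 + h_0·m_1 = 6(Δ_0 - g'(-1)) = 18 and h_1·m_1 + 2h_1·m_2 = 6(g'(3) - Δ_1) = -9.
Solving the tridiagonal system: m_0 = 57/8, m_1 = -21/4, m_2 = 3/8.
On [-1, 1], g(t) = -5 + 1·(t + 1) + 57/16·(t + 1)² - 33/32·(t + 1)³.
With (t + 1) = 2/3: g(-1/3) = -55/18.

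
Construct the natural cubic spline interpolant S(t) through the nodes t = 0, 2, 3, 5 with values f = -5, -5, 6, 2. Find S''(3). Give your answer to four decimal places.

-15.2571

Put M_i = S'' at the i-th knot. Here h = (2, 1, 2) and Δ = (0, 11, -2), so the interior equations h_(i-1)·M_(i-1) + 2(h_(i-1)+h_i)·M_i + h_i·M_(i+1) = 6(Δ_i − Δ_(i-1)) read
  2·M_0 + 6·M_1 + 1·M_2 = 6(Δ_1 - Δ_0) = 66
  1·M_1 + 6·M_2 + 2·M_3 = 6(Δ_2 - Δ_1) = -78
Natural end conditions: M_0 = M_3 = 0.
Forward elimination and back-substitution give M_0 = 0, M_1 = 474/35, M_2 = -534/35, M_3 = 0.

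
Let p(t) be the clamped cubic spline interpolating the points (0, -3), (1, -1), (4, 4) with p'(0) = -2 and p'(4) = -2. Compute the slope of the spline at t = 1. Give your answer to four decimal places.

Let M_i = p''(x_i). Step sizes h_i = 1, 3; slopes of the chords Δ_i = (y_(i+1) - y_i)/h_i = 2, 5/3.
  1·M_0 + 8·M_1 + 3·M_2 = 6(Δ_1 - Δ_0) = -2
Clamped end conditions give two more equations: 2h_0·M_0 + h_0·M_1 = 6(Δ_0 - p'(0)) = 24 and h_1·M_1 + 2h_1·M_2 = 6(p'(4) - Δ_1) = -22.
Solving: M_0 = 49/4, M_1 = -1/2, M_2 = -41/12.
On [1, 4], p'(t) = b_1 + 2c_1·(t - 1) + 3d_1·(t - 1)² with b_1 = Δ_1 - h_1(2M_1 + M_2)/6 = 31/8, c_1 = M_1/2 = -1/4, d_1 = (M_2 - M_1)/(6h_1) = -35/216. So p'(1) = 31/8.

3.8750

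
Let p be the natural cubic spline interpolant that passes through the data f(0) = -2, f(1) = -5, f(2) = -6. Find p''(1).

3

Let M_i = p''(x_i). Step sizes h_i = 1, 1; slopes of the chords Δ_i = (y_(i+1) - y_i)/h_i = -3, -1.
  1·M_0 + 4·M_1 + 1·M_2 = 6(Δ_1 - Δ_0) = 12
Natural end conditions: M_0 = M_2 = 0.
Solving: M_0 = 0, M_1 = 3, M_2 = 0.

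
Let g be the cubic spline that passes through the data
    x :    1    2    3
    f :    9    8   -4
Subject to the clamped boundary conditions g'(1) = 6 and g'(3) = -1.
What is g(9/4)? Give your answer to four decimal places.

Write M_i for g''(x_i). With h_i = 1, 1 and divided differences Δ_i = -1, -12, the continuity of g' gives the tridiagonal system
  1·M_0 + 4·M_1 + 1·M_2 = 6(Δ_1 - Δ_0) = -66
Clamped end conditions give two more equations: 2h_0·M_0 + h_0·M_1 = 6(Δ_0 - g'(1)) = -42 and h_1·M_1 + 2h_1·M_2 = 6(g'(3) - Δ_1) = 66.
Forward elimination and back-substitution give M_0 = -8, M_1 = -26, M_2 = 46.
On [2, 3], g(x) = 8 - 11·(x - 2) - 13·(x - 2)² + 12·(x - 2)³.
With (x - 2) = 1/4: g(9/4) = 37/8.

4.6250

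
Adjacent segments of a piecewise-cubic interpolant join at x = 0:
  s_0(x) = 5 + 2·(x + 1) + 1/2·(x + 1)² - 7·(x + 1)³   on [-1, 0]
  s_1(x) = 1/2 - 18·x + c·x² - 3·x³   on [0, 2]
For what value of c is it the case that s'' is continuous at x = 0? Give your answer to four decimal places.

-20.5000

s_0''(x) = 1 - 42·(x + 1), so s_0''(0) = -41. On the right, s_1''(0) = 2c, so c = -41/2.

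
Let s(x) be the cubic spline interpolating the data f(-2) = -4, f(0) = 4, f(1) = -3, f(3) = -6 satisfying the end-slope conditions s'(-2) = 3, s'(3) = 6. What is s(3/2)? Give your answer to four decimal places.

-6.2197

Write M_i for s''(x_i). With h_i = 2, 1, 2 and divided differences Δ_i = 4, -7, -3/2, the continuity of s' gives the tridiagonal system
  2·M_0 + 6·M_1 + 1·M_2 = 6(Δ_1 - Δ_0) = -66
  1·M_1 + 6·M_2 + 2·M_3 = 6(Δ_2 - Δ_1) = 33
Clamped end conditions give two more equations: 2h_0·M_0 + h_0·M_1 = 6(Δ_0 - s'(-2)) = 6 and h_2·M_2 + 2h_2·M_3 = 6(s'(3) - Δ_2) = 45.
Hence M_0 = 285/32, M_1 = -237/16, M_2 = 81/16, M_3 = 279/32.
On [1, 3], s(x) = -3 - 249/32·(x - 1) + 81/32·(x - 1)² + 39/128·(x - 1)³.
With (x - 1) = 1/2: s(3/2) = -6369/1024.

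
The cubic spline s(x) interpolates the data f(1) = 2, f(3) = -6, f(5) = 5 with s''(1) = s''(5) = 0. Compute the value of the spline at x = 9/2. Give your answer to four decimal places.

Write m_i for s''(x_i). With h_i = 2, 2 and divided differences Δ_i = -4, 11/2, the continuity of s' gives the tridiagonal system
  2·m_0 + 8·m_1 + 2·m_2 = 6(Δ_1 - Δ_0) = 57
Natural end conditions: m_0 = m_2 = 0.
Solving the tridiagonal system: m_0 = 0, m_1 = 57/8, m_2 = 0.
On [3, 5], s(x) = -6 + 3/4·(x - 3) + 57/16·(x - 3)² - 19/32·(x - 3)³.
With (x - 3) = 3/2: s(9/2) = 291/256.

1.1367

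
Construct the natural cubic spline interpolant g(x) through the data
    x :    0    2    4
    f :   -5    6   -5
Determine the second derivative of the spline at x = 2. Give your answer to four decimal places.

Let σ_i = g''(x_i). Step sizes h_i = 2, 2; slopes of the chords Δ_i = (y_(i+1) - y_i)/h_i = 11/2, -11/2.
  2·σ_0 + 8·σ_1 + 2·σ_2 = 6(Δ_1 - Δ_0) = -66
Natural end conditions: σ_0 = σ_2 = 0.
Forward elimination and back-substitution give σ_0 = 0, σ_1 = -33/4, σ_2 = 0.

-8.2500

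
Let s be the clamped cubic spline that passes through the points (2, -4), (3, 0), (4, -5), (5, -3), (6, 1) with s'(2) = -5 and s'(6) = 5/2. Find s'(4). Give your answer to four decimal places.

-3.8214

Let m_i = s''(x_i). Step sizes h_i = 1, 1, 1, 1; slopes of the chords Δ_i = (y_(i+1) - y_i)/h_i = 4, -5, 2, 4.
  1·m_0 + 4·m_1 + 1·m_2 = 6(Δ_1 - Δ_0) = -54
  1·m_1 + 4·m_2 + 1·m_3 = 6(Δ_2 - Δ_1) = 42
  1·m_2 + 4·m_3 + 1·m_4 = 6(Δ_3 - Δ_2) = 12
Clamped end conditions give two more equations: 2h_0·m_0 + h_0·m_1 = 6(Δ_0 - s'(2)) = 54 and h_3·m_3 + 2h_3·m_4 = 6(s'(6) - Δ_3) = -9.
Forward elimination and back-substitution give m_0 = 2301/56, m_1 = -789/28, m_2 = 141/8, m_3 = -9/28, m_4 = -243/56.
On [4, 5], s'(t) = b_2 + 2c_2·(t - 4) + 3d_2·(t - 4)² with b_2 = Δ_2 - h_2(2m_2 + m_3)/6 = -107/28, c_2 = m_2/2 = 141/16, d_2 = (m_3 - m_2)/(6h_2) = -335/112. So s'(4) = -107/28.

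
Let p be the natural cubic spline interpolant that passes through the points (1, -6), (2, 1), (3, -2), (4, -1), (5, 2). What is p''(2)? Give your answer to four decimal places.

Let M_i = p''(x_i). Step sizes h_i = 1, 1, 1, 1; slopes of the chords Δ_i = (y_(i+1) - y_i)/h_i = 7, -3, 1, 3.
  1·M_0 + 4·M_1 + 1·M_2 = 6(Δ_1 - Δ_0) = -60
  1·M_1 + 4·M_2 + 1·M_3 = 6(Δ_2 - Δ_1) = 24
  1·M_2 + 4·M_3 + 1·M_4 = 6(Δ_3 - Δ_2) = 12
Natural end conditions: M_0 = M_4 = 0.
Forward elimination and back-substitution give M_0 = 0, M_1 = -123/7, M_2 = 72/7, M_3 = 3/7, M_4 = 0.

-17.5714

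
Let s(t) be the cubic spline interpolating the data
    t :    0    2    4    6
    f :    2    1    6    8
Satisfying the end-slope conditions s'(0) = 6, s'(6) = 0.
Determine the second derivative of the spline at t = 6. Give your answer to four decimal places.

-0.2000

Let m_i = s''(x_i). Step sizes h_i = 2, 2, 2; slopes of the chords Δ_i = (y_(i+1) - y_i)/h_i = -1/2, 5/2, 1.
  2·m_0 + 8·m_1 + 2·m_2 = 6(Δ_1 - Δ_0) = 18
  2·m_1 + 8·m_2 + 2·m_3 = 6(Δ_2 - Δ_1) = -9
Clamped end conditions give two more equations: 2h_0·m_0 + h_0·m_1 = 6(Δ_0 - s'(0)) = -39 and h_2·m_2 + 2h_2·m_3 = 6(s'(6) - Δ_2) = -6.
Forward elimination and back-substitution give m_0 = -64/5, m_1 = 61/10, m_2 = -13/5, m_3 = -1/5.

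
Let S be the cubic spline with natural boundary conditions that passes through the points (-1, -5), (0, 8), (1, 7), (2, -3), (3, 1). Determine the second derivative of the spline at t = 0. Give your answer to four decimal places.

Put M_i = S'' at the i-th knot. Here h = (1, 1, 1, 1) and Δ = (13, -1, -10, 4), so the interior equations h_(i-1)·M_(i-1) + 2(h_(i-1)+h_i)·M_i + h_i·M_(i+1) = 6(Δ_i − Δ_(i-1)) read
  1·M_0 + 4·M_1 + 1·M_2 = 6(Δ_1 - Δ_0) = -84
  1·M_1 + 4·M_2 + 1·M_3 = 6(Δ_2 - Δ_1) = -54
  1·M_2 + 4·M_3 + 1·M_4 = 6(Δ_3 - Δ_2) = 84
Natural end conditions: M_0 = M_4 = 0.
Forward elimination and back-substitution give M_0 = 0, M_1 = -120/7, M_2 = -108/7, M_3 = 174/7, M_4 = 0.

-17.1429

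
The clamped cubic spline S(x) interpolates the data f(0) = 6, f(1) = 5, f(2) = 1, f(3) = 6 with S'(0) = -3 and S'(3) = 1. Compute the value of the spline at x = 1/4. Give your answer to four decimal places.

Put M_i = S'' at the i-th knot. Here h = (1, 1, 1) and Δ = (-1, -4, 5), so the interior equations h_(i-1)·M_(i-1) + 2(h_(i-1)+h_i)·M_i + h_i·M_(i+1) = 6(Δ_i − Δ_(i-1)) read
  1·M_0 + 4·M_1 + 1·M_2 = 6(Δ_1 - Δ_0) = -18
  1·M_1 + 4·M_2 + 1·M_3 = 6(Δ_2 - Δ_1) = 54
Clamped end conditions give two more equations: 2h_0·M_0 + h_0·M_1 = 6(Δ_0 - S'(0)) = 12 and h_2·M_2 + 2h_2·M_3 = 6(S'(3) - Δ_2) = -24.
Solving: M_0 = 38/3, M_1 = -40/3, M_2 = 68/3, M_3 = -70/3.
On [0, 1], S(x) = 6 - 3·x + 19/3·x² - 13/3·x³.
With x = 1/4: S(1/4) = 357/64.

5.5781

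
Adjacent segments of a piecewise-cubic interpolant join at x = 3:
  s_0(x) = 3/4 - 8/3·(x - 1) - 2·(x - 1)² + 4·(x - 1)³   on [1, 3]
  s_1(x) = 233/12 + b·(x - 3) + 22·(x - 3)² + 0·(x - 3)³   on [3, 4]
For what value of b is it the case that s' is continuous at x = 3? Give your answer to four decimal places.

s_0'(x) = -8/3 - 4·(x - 1) + 12·(x - 1)², so s_0'(3) = 112/3. On the right, s_1'(3) = b, so b = 112/3.

37.3333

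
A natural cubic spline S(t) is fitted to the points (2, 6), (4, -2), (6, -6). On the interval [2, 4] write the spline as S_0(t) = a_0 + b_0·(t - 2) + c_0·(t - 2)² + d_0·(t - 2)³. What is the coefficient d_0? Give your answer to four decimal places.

Let σ_i = S''(x_i). Step sizes h_i = 2, 2; slopes of the chords Δ_i = (y_(i+1) - y_i)/h_i = -4, -2.
  2·σ_0 + 8·σ_1 + 2·σ_2 = 6(Δ_1 - Δ_0) = 12
Natural end conditions: σ_0 = σ_2 = 0.
Solving the tridiagonal system: σ_0 = 0, σ_1 = 3/2, σ_2 = 0.
On [2, 4], with S_0(t) = a_0 + b_0·(t - 2) + c_0·(t - 2)² + d_0·(t - 2)³: c_0 = σ_0/2 = 0, d_0 = (σ_1 - σ_0)/(6h_0) = 1/8, b_0 = Δ_0 - h_0(2σ_0 + σ_1)/6 = -9/2.

0.1250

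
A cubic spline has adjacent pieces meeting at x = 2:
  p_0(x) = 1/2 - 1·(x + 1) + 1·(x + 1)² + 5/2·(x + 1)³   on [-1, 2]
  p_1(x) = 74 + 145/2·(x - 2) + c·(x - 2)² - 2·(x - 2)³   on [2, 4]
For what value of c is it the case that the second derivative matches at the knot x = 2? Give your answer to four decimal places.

p_0''(x) = 2 + 15·(x + 1), so p_0''(2) = 47. On the right, p_1''(2) = 2c, so c = 47/2.

23.5000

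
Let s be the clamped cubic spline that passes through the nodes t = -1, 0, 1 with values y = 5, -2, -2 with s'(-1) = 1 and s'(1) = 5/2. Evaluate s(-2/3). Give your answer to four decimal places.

3.7870

With σ_i denoting the second derivative at x_i, h_i = 1, 1, and Δ_i = (y_(i+1) − y_i)/h_i = -7, 0:
  1·σ_0 + 4·σ_1 + 1·σ_2 = 6(Δ_1 - Δ_0) = 42
Clamped end conditions give two more equations: 2h_0·σ_0 + h_0·σ_1 = 6(Δ_0 - s'(-1)) = -48 and h_1·σ_1 + 2h_1·σ_2 = 6(s'(1) - Δ_1) = 15.
Forward elimination and back-substitution give σ_0 = -135/4, σ_1 = 39/2, σ_2 = -9/4.
On [-1, 0], s(t) = 5 + 1·(t + 1) - 135/8·(t + 1)² + 71/8·(t + 1)³.
With (t + 1) = 1/3: s(-2/3) = 409/108.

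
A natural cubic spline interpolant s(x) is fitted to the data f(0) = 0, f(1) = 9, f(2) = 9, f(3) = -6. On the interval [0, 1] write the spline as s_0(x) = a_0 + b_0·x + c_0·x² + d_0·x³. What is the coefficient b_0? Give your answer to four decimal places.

10.4000

Write M_i for s''(x_i). With h_i = 1, 1, 1 and divided differences Δ_i = 9, 0, -15, the continuity of s' gives the tridiagonal system
  1·M_0 + 4·M_1 + 1·M_2 = 6(Δ_1 - Δ_0) = -54
  1·M_1 + 4·M_2 + 1·M_3 = 6(Δ_2 - Δ_1) = -90
Natural end conditions: M_0 = M_3 = 0.
Forward elimination and back-substitution give M_0 = 0, M_1 = -42/5, M_2 = -102/5, M_3 = 0.
On [0, 1], with s_0(x) = a_0 + b_0·x + c_0·x² + d_0·x³: c_0 = M_0/2 = 0, d_0 = (M_1 - M_0)/(6h_0) = -7/5, b_0 = Δ_0 - h_0(2M_0 + M_1)/6 = 52/5.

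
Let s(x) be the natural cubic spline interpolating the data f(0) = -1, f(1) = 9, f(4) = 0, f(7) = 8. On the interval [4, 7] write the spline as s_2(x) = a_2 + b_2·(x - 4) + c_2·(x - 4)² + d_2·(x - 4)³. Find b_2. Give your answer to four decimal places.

-3.1494

Put σ_i = s'' at the i-th knot. Here h = (1, 3, 3) and Δ = (10, -3, 8/3), so the interior equations h_(i-1)·σ_(i-1) + 2(h_(i-1)+h_i)·σ_i + h_i·σ_(i+1) = 6(Δ_i − Δ_(i-1)) read
  1·σ_0 + 8·σ_1 + 3·σ_2 = 6(Δ_1 - Δ_0) = -78
  3·σ_1 + 12·σ_2 + 3·σ_3 = 6(Δ_2 - Δ_1) = 34
Natural end conditions: σ_0 = σ_3 = 0.
Forward elimination and back-substitution give σ_0 = 0, σ_1 = -346/29, σ_2 = 506/87, σ_3 = 0.
On [4, 7], with s_2(x) = a_2 + b_2·(x - 4) + c_2·(x - 4)² + d_2·(x - 4)³: c_2 = σ_2/2 = 253/87, d_2 = (σ_3 - σ_2)/(6h_2) = -253/783, b_2 = Δ_2 - h_2(2σ_2 + σ_3)/6 = -274/87.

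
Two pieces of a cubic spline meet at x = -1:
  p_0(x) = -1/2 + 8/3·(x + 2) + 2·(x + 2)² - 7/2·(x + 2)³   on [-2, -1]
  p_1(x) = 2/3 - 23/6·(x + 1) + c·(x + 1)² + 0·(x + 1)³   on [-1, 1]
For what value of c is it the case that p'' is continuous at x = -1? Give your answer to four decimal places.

-8.5000

p_0''(x) = 4 - 21·(x + 2), so p_0''(-1) = -17. On the right, p_1''(-1) = 2c, so c = -17/2.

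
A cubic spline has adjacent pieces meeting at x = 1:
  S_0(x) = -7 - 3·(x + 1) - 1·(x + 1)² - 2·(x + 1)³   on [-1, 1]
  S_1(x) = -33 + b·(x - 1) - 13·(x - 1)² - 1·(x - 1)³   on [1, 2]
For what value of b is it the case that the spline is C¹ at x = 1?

S_0'(x) = -3 - 2·(x + 1) - 6·(x + 1)², so S_0'(1) = -31. On the right, S_1'(1) = b, so b = -31.

-31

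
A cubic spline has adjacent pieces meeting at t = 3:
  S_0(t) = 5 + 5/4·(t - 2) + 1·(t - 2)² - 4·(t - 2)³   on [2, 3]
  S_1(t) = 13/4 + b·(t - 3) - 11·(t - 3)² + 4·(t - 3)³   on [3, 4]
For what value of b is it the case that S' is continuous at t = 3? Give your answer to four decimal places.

S_0'(t) = 5/4 + 2·(t - 2) - 12·(t - 2)², so S_0'(3) = -35/4. On the right, S_1'(3) = b, so b = -35/4.

-8.7500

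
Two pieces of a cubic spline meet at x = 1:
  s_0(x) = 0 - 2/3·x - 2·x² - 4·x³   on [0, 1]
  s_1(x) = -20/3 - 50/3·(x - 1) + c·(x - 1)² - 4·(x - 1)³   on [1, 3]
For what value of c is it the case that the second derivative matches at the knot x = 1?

s_0''(x) = -4 - 24·x, so s_0''(1) = -28. On the right, s_1''(1) = 2c, so c = -14.

-14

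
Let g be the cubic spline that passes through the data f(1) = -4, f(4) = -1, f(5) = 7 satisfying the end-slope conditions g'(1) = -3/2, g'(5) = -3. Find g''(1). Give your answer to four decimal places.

-3.1250

With σ_i denoting the second derivative at x_i, h_i = 3, 1, and Δ_i = (y_(i+1) − y_i)/h_i = 1, 8:
  3·σ_0 + 8·σ_1 + 1·σ_2 = 6(Δ_1 - Δ_0) = 42
Clamped end conditions give two more equations: 2h_0·σ_0 + h_0·σ_1 = 6(Δ_0 - g'(1)) = 15 and h_1·σ_1 + 2h_1·σ_2 = 6(g'(5) - Δ_1) = -66.
Forward elimination and back-substitution give σ_0 = -25/8, σ_1 = 45/4, σ_2 = -309/8.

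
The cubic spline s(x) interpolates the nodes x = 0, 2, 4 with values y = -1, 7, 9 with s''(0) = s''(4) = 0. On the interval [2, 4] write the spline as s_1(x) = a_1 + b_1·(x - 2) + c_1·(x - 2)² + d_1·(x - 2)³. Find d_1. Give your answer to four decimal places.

Write M_i for s''(x_i). With h_i = 2, 2 and divided differences Δ_i = 4, 1, the continuity of s' gives the tridiagonal system
  2·M_0 + 8·M_1 + 2·M_2 = 6(Δ_1 - Δ_0) = -18
Natural end conditions: M_0 = M_2 = 0.
Solving the tridiagonal system: M_0 = 0, M_1 = -9/4, M_2 = 0.
On [2, 4], with s_1(x) = a_1 + b_1·(x - 2) + c_1·(x - 2)² + d_1·(x - 2)³: c_1 = M_1/2 = -9/8, d_1 = (M_2 - M_1)/(6h_1) = 3/16, b_1 = Δ_1 - h_1(2M_1 + M_2)/6 = 5/2.

0.1875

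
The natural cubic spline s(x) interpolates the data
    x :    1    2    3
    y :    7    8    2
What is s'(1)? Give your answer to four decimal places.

Write m_i for s''(x_i). With h_i = 1, 1 and divided differences Δ_i = 1, -6, the continuity of s' gives the tridiagonal system
  1·m_0 + 4·m_1 + 1·m_2 = 6(Δ_1 - Δ_0) = -42
Natural end conditions: m_0 = m_2 = 0.
Forward elimination and back-substitution give m_0 = 0, m_1 = -21/2, m_2 = 0.
On [1, 2], s'(x) = b_0 + 2c_0·(x - 1) + 3d_0·(x - 1)² with b_0 = Δ_0 - h_0(2m_0 + m_1)/6 = 11/4, c_0 = m_0/2 = 0, d_0 = (m_1 - m_0)/(6h_0) = -7/4. So s'(1) = 11/4.

2.7500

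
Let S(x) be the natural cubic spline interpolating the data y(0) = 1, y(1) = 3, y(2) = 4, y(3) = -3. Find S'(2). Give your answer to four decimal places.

-2.8667

Let M_i = S''(x_i). Step sizes h_i = 1, 1, 1; slopes of the chords Δ_i = (y_(i+1) - y_i)/h_i = 2, 1, -7.
  1·M_0 + 4·M_1 + 1·M_2 = 6(Δ_1 - Δ_0) = -6
  1·M_1 + 4·M_2 + 1·M_3 = 6(Δ_2 - Δ_1) = -48
Natural end conditions: M_0 = M_3 = 0.
Solving: M_0 = 0, M_1 = 8/5, M_2 = -62/5, M_3 = 0.
On [2, 3], S'(x) = b_2 + 2c_2·(x - 2) + 3d_2·(x - 2)² with b_2 = Δ_2 - h_2(2M_2 + M_3)/6 = -43/15, c_2 = M_2/2 = -31/5, d_2 = (M_3 - M_2)/(6h_2) = 31/15. So S'(2) = -43/15.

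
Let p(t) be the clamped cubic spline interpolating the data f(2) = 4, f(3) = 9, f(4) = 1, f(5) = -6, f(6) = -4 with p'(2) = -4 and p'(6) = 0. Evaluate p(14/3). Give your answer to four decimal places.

-4.8995

Put M_i = p'' at the i-th knot. Here h = (1, 1, 1, 1) and Δ = (5, -8, -7, 2), so the interior equations h_(i-1)·M_(i-1) + 2(h_(i-1)+h_i)·M_i + h_i·M_(i+1) = 6(Δ_i − Δ_(i-1)) read
  1·M_0 + 4·M_1 + 1·M_2 = 6(Δ_1 - Δ_0) = -78
  1·M_1 + 4·M_2 + 1·M_3 = 6(Δ_2 - Δ_1) = 6
  1·M_2 + 4·M_3 + 1·M_4 = 6(Δ_3 - Δ_2) = 54
Clamped end conditions give two more equations: 2h_0·M_0 + h_0·M_1 = 6(Δ_0 - p'(2)) = 54 and h_3·M_3 + 2h_3·M_4 = 6(p'(6) - Δ_3) = -12.
Solving the tridiagonal system: M_0 = 599/14, M_1 = -221/7, M_2 = 11/2, M_3 = 109/7, M_4 = -193/14.
On [4, 5], p(t) = 1 - 80/7·(t - 4) + 11/4·(t - 4)² + 47/28·(t - 4)³.
With (t - 4) = 2/3: p(14/3) = -926/189.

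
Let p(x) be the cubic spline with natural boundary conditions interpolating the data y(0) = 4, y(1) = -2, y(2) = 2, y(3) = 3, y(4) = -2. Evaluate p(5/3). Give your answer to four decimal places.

Let σ_i = p''(x_i). Step sizes h_i = 1, 1, 1, 1; slopes of the chords Δ_i = (y_(i+1) - y_i)/h_i = -6, 4, 1, -5.
  1·σ_0 + 4·σ_1 + 1·σ_2 = 6(Δ_1 - Δ_0) = 60
  1·σ_1 + 4·σ_2 + 1·σ_3 = 6(Δ_2 - Δ_1) = -18
  1·σ_2 + 4·σ_3 + 1·σ_4 = 6(Δ_3 - Δ_2) = -36
Natural end conditions: σ_0 = σ_4 = 0.
Solving the tridiagonal system: σ_0 = 0, σ_1 = 117/7, σ_2 = -48/7, σ_3 = -51/7, σ_4 = 0.
On [1, 2], p(x) = -2 - 3/7·(x - 1) + 117/14·(x - 1)² - 55/14·(x - 1)³.
With (x - 1) = 2/3: p(5/3) = 50/189.

0.2646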